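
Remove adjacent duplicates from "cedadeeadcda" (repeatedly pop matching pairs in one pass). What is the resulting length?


Input: cedadeeadcda
Stack-based adjacent duplicate removal:
  Read 'c': push. Stack: c
  Read 'e': push. Stack: ce
  Read 'd': push. Stack: ced
  Read 'a': push. Stack: ceda
  Read 'd': push. Stack: cedad
  Read 'e': push. Stack: cedade
  Read 'e': matches stack top 'e' => pop. Stack: cedad
  Read 'a': push. Stack: cedada
  Read 'd': push. Stack: cedadad
  Read 'c': push. Stack: cedadadc
  Read 'd': push. Stack: cedadadcd
  Read 'a': push. Stack: cedadadcda
Final stack: "cedadadcda" (length 10)

10


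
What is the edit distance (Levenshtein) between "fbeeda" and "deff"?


Computing edit distance: "fbeeda" -> "deff"
DP table:
           d    e    f    f
      0    1    2    3    4
  f   1    1    2    2    3
  b   2    2    2    3    3
  e   3    3    2    3    4
  e   4    4    3    3    4
  d   5    4    4    4    4
  a   6    5    5    5    5
Edit distance = dp[6][4] = 5

5


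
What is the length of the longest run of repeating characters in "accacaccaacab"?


Input: "accacaccaacab"
Scanning for longest run:
  Position 1 ('c'): new char, reset run to 1
  Position 2 ('c'): continues run of 'c', length=2
  Position 3 ('a'): new char, reset run to 1
  Position 4 ('c'): new char, reset run to 1
  Position 5 ('a'): new char, reset run to 1
  Position 6 ('c'): new char, reset run to 1
  Position 7 ('c'): continues run of 'c', length=2
  Position 8 ('a'): new char, reset run to 1
  Position 9 ('a'): continues run of 'a', length=2
  Position 10 ('c'): new char, reset run to 1
  Position 11 ('a'): new char, reset run to 1
  Position 12 ('b'): new char, reset run to 1
Longest run: 'c' with length 2

2


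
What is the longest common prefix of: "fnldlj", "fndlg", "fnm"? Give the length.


Words: fnldlj, fndlg, fnm
  Position 0: all 'f' => match
  Position 1: all 'n' => match
  Position 2: ('l', 'd', 'm') => mismatch, stop
LCP = "fn" (length 2)

2


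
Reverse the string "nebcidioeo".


Input: nebcidioeo
Reading characters right to left:
  Position 9: 'o'
  Position 8: 'e'
  Position 7: 'o'
  Position 6: 'i'
  Position 5: 'd'
  Position 4: 'i'
  Position 3: 'c'
  Position 2: 'b'
  Position 1: 'e'
  Position 0: 'n'
Reversed: oeoidicben

oeoidicben


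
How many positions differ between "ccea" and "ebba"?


Comparing "ccea" and "ebba" position by position:
  Position 0: 'c' vs 'e' => DIFFER
  Position 1: 'c' vs 'b' => DIFFER
  Position 2: 'e' vs 'b' => DIFFER
  Position 3: 'a' vs 'a' => same
Positions that differ: 3

3


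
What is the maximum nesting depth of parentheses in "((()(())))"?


Input: "((()(())))"
Tracking depth:
  Position 0 '(': depth becomes 1
  Position 1 '(': depth becomes 2
  Position 2 '(': depth becomes 3
  Position 3 ')': depth becomes 2
  Position 4 '(': depth becomes 3
  Position 5 '(': depth becomes 4
  Position 6 ')': depth becomes 3
  Position 7 ')': depth becomes 2
  Position 8 ')': depth becomes 1
  Position 9 ')': depth becomes 0
Maximum depth reached: 4

4


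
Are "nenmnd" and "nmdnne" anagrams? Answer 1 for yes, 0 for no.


Strings: "nenmnd", "nmdnne"
Sorted first:  demnnn
Sorted second: demnnn
Sorted forms match => anagrams

1


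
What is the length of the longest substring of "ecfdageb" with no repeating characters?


Input: "ecfdageb"
Sliding window (track last position of each char):
  Position 0 ('e'): window [0,0] length 1 -- new best
  Position 1 ('c'): window [0,1] length 2 -- new best
  Position 2 ('f'): window [0,2] length 3 -- new best
  Position 3 ('d'): window [0,3] length 4 -- new best
  Position 4 ('a'): window [0,4] length 5 -- new best
  Position 5 ('g'): window [0,5] length 6 -- new best
  Position 6 ('e'): repeat (last at 0), move window start to 1
  Position 6 ('e'): window [1,6] length 6
  Position 7 ('b'): window [1,7] length 7 -- new best
Longest substring with no repeats: "cfdageb" with length 7

7


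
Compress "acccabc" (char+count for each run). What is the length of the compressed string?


Input: acccabc
Runs:
  'a' x 1 => "a1"
  'c' x 3 => "c3"
  'a' x 1 => "a1"
  'b' x 1 => "b1"
  'c' x 1 => "c1"
Compressed: "a1c3a1b1c1"
Compressed length: 10

10


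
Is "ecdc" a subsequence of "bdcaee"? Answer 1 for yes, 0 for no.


Check if "ecdc" is a subsequence of "bdcaee"
Greedy scan:
  Position 0 ('b'): no match needed
  Position 1 ('d'): no match needed
  Position 2 ('c'): no match needed
  Position 3 ('a'): no match needed
  Position 4 ('e'): matches sub[0] = 'e'
  Position 5 ('e'): no match needed
Only matched 1/4 characters => not a subsequence

0


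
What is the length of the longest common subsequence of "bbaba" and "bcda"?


LCS of "bbaba" and "bcda"
DP table:
           b    c    d    a
      0    0    0    0    0
  b   0    1    1    1    1
  b   0    1    1    1    1
  a   0    1    1    1    2
  b   0    1    1    1    2
  a   0    1    1    1    2
LCS length = dp[5][4] = 2

2


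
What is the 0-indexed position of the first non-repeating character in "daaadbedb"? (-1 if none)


Input: daaadbedb
Character frequencies:
  'a': 3
  'b': 2
  'd': 3
  'e': 1
Scanning left to right for freq == 1:
  Position 0 ('d'): freq=3, skip
  Position 1 ('a'): freq=3, skip
  Position 2 ('a'): freq=3, skip
  Position 3 ('a'): freq=3, skip
  Position 4 ('d'): freq=3, skip
  Position 5 ('b'): freq=2, skip
  Position 6 ('e'): unique! => answer = 6

6


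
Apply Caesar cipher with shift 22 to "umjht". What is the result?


Caesar cipher: shift "umjht" by 22
  'u' (pos 20) + 22 = pos 16 = 'q'
  'm' (pos 12) + 22 = pos 8 = 'i'
  'j' (pos 9) + 22 = pos 5 = 'f'
  'h' (pos 7) + 22 = pos 3 = 'd'
  't' (pos 19) + 22 = pos 15 = 'p'
Result: qifdp

qifdp


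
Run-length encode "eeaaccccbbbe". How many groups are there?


Input: eeaaccccbbbe
Scanning for consecutive runs:
  Group 1: 'e' x 2 (positions 0-1)
  Group 2: 'a' x 2 (positions 2-3)
  Group 3: 'c' x 4 (positions 4-7)
  Group 4: 'b' x 3 (positions 8-10)
  Group 5: 'e' x 1 (positions 11-11)
Total groups: 5

5


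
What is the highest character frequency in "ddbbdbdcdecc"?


Input: ddbbdbdcdecc
Character counts:
  'b': 3
  'c': 3
  'd': 5
  'e': 1
Maximum frequency: 5

5


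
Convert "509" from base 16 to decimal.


Input: "509" in base 16
Positional expansion:
  Digit '5' (value 5) x 16^2 = 1280
  Digit '0' (value 0) x 16^1 = 0
  Digit '9' (value 9) x 16^0 = 9
Sum = 1289

1289


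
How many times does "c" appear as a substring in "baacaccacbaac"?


Searching for "c" in "baacaccacbaac"
Scanning each position:
  Position 0: "b" => no
  Position 1: "a" => no
  Position 2: "a" => no
  Position 3: "c" => MATCH
  Position 4: "a" => no
  Position 5: "c" => MATCH
  Position 6: "c" => MATCH
  Position 7: "a" => no
  Position 8: "c" => MATCH
  Position 9: "b" => no
  Position 10: "a" => no
  Position 11: "a" => no
  Position 12: "c" => MATCH
Total occurrences: 5

5


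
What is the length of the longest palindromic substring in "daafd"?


Input: "daafd"
Checking substrings for palindromes:
  [1:3] "aa" (len 2) => palindrome
Longest palindromic substring: "aa" with length 2

2


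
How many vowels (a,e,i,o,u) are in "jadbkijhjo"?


Input: jadbkijhjo
Checking each character:
  'j' at position 0: consonant
  'a' at position 1: vowel (running total: 1)
  'd' at position 2: consonant
  'b' at position 3: consonant
  'k' at position 4: consonant
  'i' at position 5: vowel (running total: 2)
  'j' at position 6: consonant
  'h' at position 7: consonant
  'j' at position 8: consonant
  'o' at position 9: vowel (running total: 3)
Total vowels: 3

3


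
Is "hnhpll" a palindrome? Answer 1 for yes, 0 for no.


Input: hnhpll
Reversed: llphnh
  Compare pos 0 ('h') with pos 5 ('l'): MISMATCH
  Compare pos 1 ('n') with pos 4 ('l'): MISMATCH
  Compare pos 2 ('h') with pos 3 ('p'): MISMATCH
Result: not a palindrome

0


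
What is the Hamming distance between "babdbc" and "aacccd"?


Comparing "babdbc" and "aacccd" position by position:
  Position 0: 'b' vs 'a' => differ
  Position 1: 'a' vs 'a' => same
  Position 2: 'b' vs 'c' => differ
  Position 3: 'd' vs 'c' => differ
  Position 4: 'b' vs 'c' => differ
  Position 5: 'c' vs 'd' => differ
Total differences (Hamming distance): 5

5


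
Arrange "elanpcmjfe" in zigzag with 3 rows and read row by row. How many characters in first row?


Zigzag "elanpcmjfe" into 3 rows:
Placing characters:
  'e' => row 0
  'l' => row 1
  'a' => row 2
  'n' => row 1
  'p' => row 0
  'c' => row 1
  'm' => row 2
  'j' => row 1
  'f' => row 0
  'e' => row 1
Rows:
  Row 0: "epf"
  Row 1: "lncje"
  Row 2: "am"
First row length: 3

3


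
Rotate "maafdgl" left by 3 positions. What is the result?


Input: "maafdgl", rotate left by 3
First 3 characters: "maa"
Remaining characters: "fdgl"
Concatenate remaining + first: "fdgl" + "maa" = "fdglmaa"

fdglmaa


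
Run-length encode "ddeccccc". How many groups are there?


Input: ddeccccc
Scanning for consecutive runs:
  Group 1: 'd' x 2 (positions 0-1)
  Group 2: 'e' x 1 (positions 2-2)
  Group 3: 'c' x 5 (positions 3-7)
Total groups: 3

3


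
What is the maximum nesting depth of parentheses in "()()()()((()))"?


Input: "()()()()((()))"
Tracking depth:
  Position 0 '(': depth becomes 1
  Position 1 ')': depth becomes 0
  Position 2 '(': depth becomes 1
  Position 3 ')': depth becomes 0
  Position 4 '(': depth becomes 1
  Position 5 ')': depth becomes 0
  Position 6 '(': depth becomes 1
  Position 7 ')': depth becomes 0
  Position 8 '(': depth becomes 1
  Position 9 '(': depth becomes 2
  Position 10 '(': depth becomes 3
  Position 11 ')': depth becomes 2
  Position 12 ')': depth becomes 1
  Position 13 ')': depth becomes 0
Maximum depth reached: 3

3


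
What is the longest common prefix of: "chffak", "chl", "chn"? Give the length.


Words: chffak, chl, chn
  Position 0: all 'c' => match
  Position 1: all 'h' => match
  Position 2: ('f', 'l', 'n') => mismatch, stop
LCP = "ch" (length 2)

2


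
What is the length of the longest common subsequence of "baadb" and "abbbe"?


LCS of "baadb" and "abbbe"
DP table:
           a    b    b    b    e
      0    0    0    0    0    0
  b   0    0    1    1    1    1
  a   0    1    1    1    1    1
  a   0    1    1    1    1    1
  d   0    1    1    1    1    1
  b   0    1    2    2    2    2
LCS length = dp[5][5] = 2

2


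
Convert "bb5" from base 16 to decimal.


Input: "bb5" in base 16
Positional expansion:
  Digit 'b' (value 11) x 16^2 = 2816
  Digit 'b' (value 11) x 16^1 = 176
  Digit '5' (value 5) x 16^0 = 5
Sum = 2997

2997


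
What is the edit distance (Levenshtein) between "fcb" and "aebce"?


Computing edit distance: "fcb" -> "aebce"
DP table:
           a    e    b    c    e
      0    1    2    3    4    5
  f   1    1    2    3    4    5
  c   2    2    2    3    3    4
  b   3    3    3    2    3    4
Edit distance = dp[3][5] = 4

4


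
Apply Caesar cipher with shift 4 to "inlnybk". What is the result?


Caesar cipher: shift "inlnybk" by 4
  'i' (pos 8) + 4 = pos 12 = 'm'
  'n' (pos 13) + 4 = pos 17 = 'r'
  'l' (pos 11) + 4 = pos 15 = 'p'
  'n' (pos 13) + 4 = pos 17 = 'r'
  'y' (pos 24) + 4 = pos 2 = 'c'
  'b' (pos 1) + 4 = pos 5 = 'f'
  'k' (pos 10) + 4 = pos 14 = 'o'
Result: mrprcfo

mrprcfo


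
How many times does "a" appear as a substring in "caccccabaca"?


Searching for "a" in "caccccabaca"
Scanning each position:
  Position 0: "c" => no
  Position 1: "a" => MATCH
  Position 2: "c" => no
  Position 3: "c" => no
  Position 4: "c" => no
  Position 5: "c" => no
  Position 6: "a" => MATCH
  Position 7: "b" => no
  Position 8: "a" => MATCH
  Position 9: "c" => no
  Position 10: "a" => MATCH
Total occurrences: 4

4


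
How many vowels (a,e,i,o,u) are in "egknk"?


Input: egknk
Checking each character:
  'e' at position 0: vowel (running total: 1)
  'g' at position 1: consonant
  'k' at position 2: consonant
  'n' at position 3: consonant
  'k' at position 4: consonant
Total vowels: 1

1


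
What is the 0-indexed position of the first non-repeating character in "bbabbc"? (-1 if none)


Input: bbabbc
Character frequencies:
  'a': 1
  'b': 4
  'c': 1
Scanning left to right for freq == 1:
  Position 0 ('b'): freq=4, skip
  Position 1 ('b'): freq=4, skip
  Position 2 ('a'): unique! => answer = 2

2


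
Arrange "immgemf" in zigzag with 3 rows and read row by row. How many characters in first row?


Zigzag "immgemf" into 3 rows:
Placing characters:
  'i' => row 0
  'm' => row 1
  'm' => row 2
  'g' => row 1
  'e' => row 0
  'm' => row 1
  'f' => row 2
Rows:
  Row 0: "ie"
  Row 1: "mgm"
  Row 2: "mf"
First row length: 2

2


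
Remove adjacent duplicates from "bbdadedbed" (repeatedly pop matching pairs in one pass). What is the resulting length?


Input: bbdadedbed
Stack-based adjacent duplicate removal:
  Read 'b': push. Stack: b
  Read 'b': matches stack top 'b' => pop. Stack: (empty)
  Read 'd': push. Stack: d
  Read 'a': push. Stack: da
  Read 'd': push. Stack: dad
  Read 'e': push. Stack: dade
  Read 'd': push. Stack: daded
  Read 'b': push. Stack: dadedb
  Read 'e': push. Stack: dadedbe
  Read 'd': push. Stack: dadedbed
Final stack: "dadedbed" (length 8)

8


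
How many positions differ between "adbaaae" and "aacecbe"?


Comparing "adbaaae" and "aacecbe" position by position:
  Position 0: 'a' vs 'a' => same
  Position 1: 'd' vs 'a' => DIFFER
  Position 2: 'b' vs 'c' => DIFFER
  Position 3: 'a' vs 'e' => DIFFER
  Position 4: 'a' vs 'c' => DIFFER
  Position 5: 'a' vs 'b' => DIFFER
  Position 6: 'e' vs 'e' => same
Positions that differ: 5

5


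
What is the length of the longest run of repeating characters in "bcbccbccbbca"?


Input: "bcbccbccbbca"
Scanning for longest run:
  Position 1 ('c'): new char, reset run to 1
  Position 2 ('b'): new char, reset run to 1
  Position 3 ('c'): new char, reset run to 1
  Position 4 ('c'): continues run of 'c', length=2
  Position 5 ('b'): new char, reset run to 1
  Position 6 ('c'): new char, reset run to 1
  Position 7 ('c'): continues run of 'c', length=2
  Position 8 ('b'): new char, reset run to 1
  Position 9 ('b'): continues run of 'b', length=2
  Position 10 ('c'): new char, reset run to 1
  Position 11 ('a'): new char, reset run to 1
Longest run: 'c' with length 2

2


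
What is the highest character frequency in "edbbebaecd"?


Input: edbbebaecd
Character counts:
  'a': 1
  'b': 3
  'c': 1
  'd': 2
  'e': 3
Maximum frequency: 3

3


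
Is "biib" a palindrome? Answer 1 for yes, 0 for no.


Input: biib
Reversed: biib
  Compare pos 0 ('b') with pos 3 ('b'): match
  Compare pos 1 ('i') with pos 2 ('i'): match
Result: palindrome

1


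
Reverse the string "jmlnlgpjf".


Input: jmlnlgpjf
Reading characters right to left:
  Position 8: 'f'
  Position 7: 'j'
  Position 6: 'p'
  Position 5: 'g'
  Position 4: 'l'
  Position 3: 'n'
  Position 2: 'l'
  Position 1: 'm'
  Position 0: 'j'
Reversed: fjpglnlmj

fjpglnlmj


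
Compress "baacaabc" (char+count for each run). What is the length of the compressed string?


Input: baacaabc
Runs:
  'b' x 1 => "b1"
  'a' x 2 => "a2"
  'c' x 1 => "c1"
  'a' x 2 => "a2"
  'b' x 1 => "b1"
  'c' x 1 => "c1"
Compressed: "b1a2c1a2b1c1"
Compressed length: 12

12


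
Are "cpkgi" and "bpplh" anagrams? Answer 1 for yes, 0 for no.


Strings: "cpkgi", "bpplh"
Sorted first:  cgikp
Sorted second: bhlpp
Differ at position 0: 'c' vs 'b' => not anagrams

0


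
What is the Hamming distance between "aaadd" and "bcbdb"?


Comparing "aaadd" and "bcbdb" position by position:
  Position 0: 'a' vs 'b' => differ
  Position 1: 'a' vs 'c' => differ
  Position 2: 'a' vs 'b' => differ
  Position 3: 'd' vs 'd' => same
  Position 4: 'd' vs 'b' => differ
Total differences (Hamming distance): 4

4


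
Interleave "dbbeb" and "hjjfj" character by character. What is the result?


Interleaving "dbbeb" and "hjjfj":
  Position 0: 'd' from first, 'h' from second => "dh"
  Position 1: 'b' from first, 'j' from second => "bj"
  Position 2: 'b' from first, 'j' from second => "bj"
  Position 3: 'e' from first, 'f' from second => "ef"
  Position 4: 'b' from first, 'j' from second => "bj"
Result: dhbjbjefbj

dhbjbjefbj


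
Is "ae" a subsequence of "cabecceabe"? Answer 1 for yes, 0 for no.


Check if "ae" is a subsequence of "cabecceabe"
Greedy scan:
  Position 0 ('c'): no match needed
  Position 1 ('a'): matches sub[0] = 'a'
  Position 2 ('b'): no match needed
  Position 3 ('e'): matches sub[1] = 'e'
  Position 4 ('c'): no match needed
  Position 5 ('c'): no match needed
  Position 6 ('e'): no match needed
  Position 7 ('a'): no match needed
  Position 8 ('b'): no match needed
  Position 9 ('e'): no match needed
All 2 characters matched => is a subsequence

1


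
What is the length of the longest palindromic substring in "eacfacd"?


Input: "eacfacd"
Checking substrings for palindromes:
  No multi-char palindromic substrings found
Longest palindromic substring: "e" with length 1

1


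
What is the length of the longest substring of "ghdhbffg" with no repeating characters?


Input: "ghdhbffg"
Sliding window (track last position of each char):
  Position 0 ('g'): window [0,0] length 1 -- new best
  Position 1 ('h'): window [0,1] length 2 -- new best
  Position 2 ('d'): window [0,2] length 3 -- new best
  Position 3 ('h'): repeat (last at 1), move window start to 2
  Position 3 ('h'): window [2,3] length 2
  Position 4 ('b'): window [2,4] length 3
  Position 5 ('f'): window [2,5] length 4 -- new best
  Position 6 ('f'): repeat (last at 5), move window start to 6
  Position 6 ('f'): window [6,6] length 1
  Position 7 ('g'): window [6,7] length 2
Longest substring with no repeats: "dhbf" with length 4

4


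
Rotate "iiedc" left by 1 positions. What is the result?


Input: "iiedc", rotate left by 1
First 1 characters: "i"
Remaining characters: "iedc"
Concatenate remaining + first: "iedc" + "i" = "iedci"

iedci


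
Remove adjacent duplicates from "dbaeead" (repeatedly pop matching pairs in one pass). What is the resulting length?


Input: dbaeead
Stack-based adjacent duplicate removal:
  Read 'd': push. Stack: d
  Read 'b': push. Stack: db
  Read 'a': push. Stack: dba
  Read 'e': push. Stack: dbae
  Read 'e': matches stack top 'e' => pop. Stack: dba
  Read 'a': matches stack top 'a' => pop. Stack: db
  Read 'd': push. Stack: dbd
Final stack: "dbd" (length 3)

3


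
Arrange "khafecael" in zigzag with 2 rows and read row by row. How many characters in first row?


Zigzag "khafecael" into 2 rows:
Placing characters:
  'k' => row 0
  'h' => row 1
  'a' => row 0
  'f' => row 1
  'e' => row 0
  'c' => row 1
  'a' => row 0
  'e' => row 1
  'l' => row 0
Rows:
  Row 0: "kaeal"
  Row 1: "hfce"
First row length: 5

5


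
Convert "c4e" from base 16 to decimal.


Input: "c4e" in base 16
Positional expansion:
  Digit 'c' (value 12) x 16^2 = 3072
  Digit '4' (value 4) x 16^1 = 64
  Digit 'e' (value 14) x 16^0 = 14
Sum = 3150

3150


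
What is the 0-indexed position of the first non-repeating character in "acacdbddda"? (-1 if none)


Input: acacdbddda
Character frequencies:
  'a': 3
  'b': 1
  'c': 2
  'd': 4
Scanning left to right for freq == 1:
  Position 0 ('a'): freq=3, skip
  Position 1 ('c'): freq=2, skip
  Position 2 ('a'): freq=3, skip
  Position 3 ('c'): freq=2, skip
  Position 4 ('d'): freq=4, skip
  Position 5 ('b'): unique! => answer = 5

5


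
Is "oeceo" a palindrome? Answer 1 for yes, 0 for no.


Input: oeceo
Reversed: oeceo
  Compare pos 0 ('o') with pos 4 ('o'): match
  Compare pos 1 ('e') with pos 3 ('e'): match
Result: palindrome

1


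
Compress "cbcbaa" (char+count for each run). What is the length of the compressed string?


Input: cbcbaa
Runs:
  'c' x 1 => "c1"
  'b' x 1 => "b1"
  'c' x 1 => "c1"
  'b' x 1 => "b1"
  'a' x 2 => "a2"
Compressed: "c1b1c1b1a2"
Compressed length: 10

10


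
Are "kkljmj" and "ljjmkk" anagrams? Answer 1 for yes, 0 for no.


Strings: "kkljmj", "ljjmkk"
Sorted first:  jjkklm
Sorted second: jjkklm
Sorted forms match => anagrams

1


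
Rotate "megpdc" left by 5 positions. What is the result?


Input: "megpdc", rotate left by 5
First 5 characters: "megpd"
Remaining characters: "c"
Concatenate remaining + first: "c" + "megpd" = "cmegpd"

cmegpd


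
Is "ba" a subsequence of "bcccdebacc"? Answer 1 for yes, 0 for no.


Check if "ba" is a subsequence of "bcccdebacc"
Greedy scan:
  Position 0 ('b'): matches sub[0] = 'b'
  Position 1 ('c'): no match needed
  Position 2 ('c'): no match needed
  Position 3 ('c'): no match needed
  Position 4 ('d'): no match needed
  Position 5 ('e'): no match needed
  Position 6 ('b'): no match needed
  Position 7 ('a'): matches sub[1] = 'a'
  Position 8 ('c'): no match needed
  Position 9 ('c'): no match needed
All 2 characters matched => is a subsequence

1


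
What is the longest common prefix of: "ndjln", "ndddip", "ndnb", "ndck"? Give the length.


Words: ndjln, ndddip, ndnb, ndck
  Position 0: all 'n' => match
  Position 1: all 'd' => match
  Position 2: ('j', 'd', 'n', 'c') => mismatch, stop
LCP = "nd" (length 2)

2


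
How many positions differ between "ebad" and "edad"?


Comparing "ebad" and "edad" position by position:
  Position 0: 'e' vs 'e' => same
  Position 1: 'b' vs 'd' => DIFFER
  Position 2: 'a' vs 'a' => same
  Position 3: 'd' vs 'd' => same
Positions that differ: 1

1


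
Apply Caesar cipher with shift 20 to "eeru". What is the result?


Caesar cipher: shift "eeru" by 20
  'e' (pos 4) + 20 = pos 24 = 'y'
  'e' (pos 4) + 20 = pos 24 = 'y'
  'r' (pos 17) + 20 = pos 11 = 'l'
  'u' (pos 20) + 20 = pos 14 = 'o'
Result: yylo

yylo


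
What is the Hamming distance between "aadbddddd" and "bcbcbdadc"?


Comparing "aadbddddd" and "bcbcbdadc" position by position:
  Position 0: 'a' vs 'b' => differ
  Position 1: 'a' vs 'c' => differ
  Position 2: 'd' vs 'b' => differ
  Position 3: 'b' vs 'c' => differ
  Position 4: 'd' vs 'b' => differ
  Position 5: 'd' vs 'd' => same
  Position 6: 'd' vs 'a' => differ
  Position 7: 'd' vs 'd' => same
  Position 8: 'd' vs 'c' => differ
Total differences (Hamming distance): 7

7


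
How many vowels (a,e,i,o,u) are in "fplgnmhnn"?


Input: fplgnmhnn
Checking each character:
  'f' at position 0: consonant
  'p' at position 1: consonant
  'l' at position 2: consonant
  'g' at position 3: consonant
  'n' at position 4: consonant
  'm' at position 5: consonant
  'h' at position 6: consonant
  'n' at position 7: consonant
  'n' at position 8: consonant
Total vowels: 0

0


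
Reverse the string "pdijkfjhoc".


Input: pdijkfjhoc
Reading characters right to left:
  Position 9: 'c'
  Position 8: 'o'
  Position 7: 'h'
  Position 6: 'j'
  Position 5: 'f'
  Position 4: 'k'
  Position 3: 'j'
  Position 2: 'i'
  Position 1: 'd'
  Position 0: 'p'
Reversed: cohjfkjidp

cohjfkjidp


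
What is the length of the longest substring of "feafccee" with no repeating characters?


Input: "feafccee"
Sliding window (track last position of each char):
  Position 0 ('f'): window [0,0] length 1 -- new best
  Position 1 ('e'): window [0,1] length 2 -- new best
  Position 2 ('a'): window [0,2] length 3 -- new best
  Position 3 ('f'): repeat (last at 0), move window start to 1
  Position 3 ('f'): window [1,3] length 3
  Position 4 ('c'): window [1,4] length 4 -- new best
  Position 5 ('c'): repeat (last at 4), move window start to 5
  Position 5 ('c'): window [5,5] length 1
  Position 6 ('e'): window [5,6] length 2
  Position 7 ('e'): repeat (last at 6), move window start to 7
  Position 7 ('e'): window [7,7] length 1
Longest substring with no repeats: "eafc" with length 4

4


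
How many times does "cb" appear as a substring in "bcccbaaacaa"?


Searching for "cb" in "bcccbaaacaa"
Scanning each position:
  Position 0: "bc" => no
  Position 1: "cc" => no
  Position 2: "cc" => no
  Position 3: "cb" => MATCH
  Position 4: "ba" => no
  Position 5: "aa" => no
  Position 6: "aa" => no
  Position 7: "ac" => no
  Position 8: "ca" => no
  Position 9: "aa" => no
Total occurrences: 1

1


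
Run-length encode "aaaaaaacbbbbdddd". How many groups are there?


Input: aaaaaaacbbbbdddd
Scanning for consecutive runs:
  Group 1: 'a' x 7 (positions 0-6)
  Group 2: 'c' x 1 (positions 7-7)
  Group 3: 'b' x 4 (positions 8-11)
  Group 4: 'd' x 4 (positions 12-15)
Total groups: 4

4


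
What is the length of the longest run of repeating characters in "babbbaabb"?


Input: "babbbaabb"
Scanning for longest run:
  Position 1 ('a'): new char, reset run to 1
  Position 2 ('b'): new char, reset run to 1
  Position 3 ('b'): continues run of 'b', length=2
  Position 4 ('b'): continues run of 'b', length=3
  Position 5 ('a'): new char, reset run to 1
  Position 6 ('a'): continues run of 'a', length=2
  Position 7 ('b'): new char, reset run to 1
  Position 8 ('b'): continues run of 'b', length=2
Longest run: 'b' with length 3

3


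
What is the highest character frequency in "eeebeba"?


Input: eeebeba
Character counts:
  'a': 1
  'b': 2
  'e': 4
Maximum frequency: 4

4


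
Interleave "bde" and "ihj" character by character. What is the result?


Interleaving "bde" and "ihj":
  Position 0: 'b' from first, 'i' from second => "bi"
  Position 1: 'd' from first, 'h' from second => "dh"
  Position 2: 'e' from first, 'j' from second => "ej"
Result: bidhej

bidhej


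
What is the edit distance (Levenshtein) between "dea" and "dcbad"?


Computing edit distance: "dea" -> "dcbad"
DP table:
           d    c    b    a    d
      0    1    2    3    4    5
  d   1    0    1    2    3    4
  e   2    1    1    2    3    4
  a   3    2    2    2    2    3
Edit distance = dp[3][5] = 3

3


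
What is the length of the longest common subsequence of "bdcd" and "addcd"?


LCS of "bdcd" and "addcd"
DP table:
           a    d    d    c    d
      0    0    0    0    0    0
  b   0    0    0    0    0    0
  d   0    0    1    1    1    1
  c   0    0    1    1    2    2
  d   0    0    1    2    2    3
LCS length = dp[4][5] = 3

3


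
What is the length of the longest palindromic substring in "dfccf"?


Input: "dfccf"
Checking substrings for palindromes:
  [1:5] "fccf" (len 4) => palindrome
  [2:4] "cc" (len 2) => palindrome
Longest palindromic substring: "fccf" with length 4

4


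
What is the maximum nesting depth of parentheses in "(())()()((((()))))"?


Input: "(())()()((((()))))"
Tracking depth:
  Position 0 '(': depth becomes 1
  Position 1 '(': depth becomes 2
  Position 2 ')': depth becomes 1
  Position 3 ')': depth becomes 0
  Position 4 '(': depth becomes 1
  Position 5 ')': depth becomes 0
  Position 6 '(': depth becomes 1
  Position 7 ')': depth becomes 0
  Position 8 '(': depth becomes 1
  Position 9 '(': depth becomes 2
  Position 10 '(': depth becomes 3
  Position 11 '(': depth becomes 4
  Position 12 '(': depth becomes 5
  Position 13 ')': depth becomes 4
  Position 14 ')': depth becomes 3
  Position 15 ')': depth becomes 2
  Position 16 ')': depth becomes 1
  Position 17 ')': depth becomes 0
Maximum depth reached: 5

5


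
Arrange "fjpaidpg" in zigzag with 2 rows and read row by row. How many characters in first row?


Zigzag "fjpaidpg" into 2 rows:
Placing characters:
  'f' => row 0
  'j' => row 1
  'p' => row 0
  'a' => row 1
  'i' => row 0
  'd' => row 1
  'p' => row 0
  'g' => row 1
Rows:
  Row 0: "fpip"
  Row 1: "jadg"
First row length: 4

4


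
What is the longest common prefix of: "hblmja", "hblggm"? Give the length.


Words: hblmja, hblggm
  Position 0: all 'h' => match
  Position 1: all 'b' => match
  Position 2: all 'l' => match
  Position 3: ('m', 'g') => mismatch, stop
LCP = "hbl" (length 3)

3


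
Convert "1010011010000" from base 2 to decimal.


Input: "1010011010000" in base 2
Positional expansion:
  Digit '1' (value 1) x 2^12 = 4096
  Digit '0' (value 0) x 2^11 = 0
  Digit '1' (value 1) x 2^10 = 1024
  Digit '0' (value 0) x 2^9 = 0
  Digit '0' (value 0) x 2^8 = 0
  Digit '1' (value 1) x 2^7 = 128
  Digit '1' (value 1) x 2^6 = 64
  Digit '0' (value 0) x 2^5 = 0
  Digit '1' (value 1) x 2^4 = 16
  Digit '0' (value 0) x 2^3 = 0
  Digit '0' (value 0) x 2^2 = 0
  Digit '0' (value 0) x 2^1 = 0
  Digit '0' (value 0) x 2^0 = 0
Sum = 5328

5328


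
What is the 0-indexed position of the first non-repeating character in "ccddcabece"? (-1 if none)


Input: ccddcabece
Character frequencies:
  'a': 1
  'b': 1
  'c': 4
  'd': 2
  'e': 2
Scanning left to right for freq == 1:
  Position 0 ('c'): freq=4, skip
  Position 1 ('c'): freq=4, skip
  Position 2 ('d'): freq=2, skip
  Position 3 ('d'): freq=2, skip
  Position 4 ('c'): freq=4, skip
  Position 5 ('a'): unique! => answer = 5

5


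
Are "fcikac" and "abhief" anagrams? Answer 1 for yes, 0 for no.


Strings: "fcikac", "abhief"
Sorted first:  accfik
Sorted second: abefhi
Differ at position 1: 'c' vs 'b' => not anagrams

0


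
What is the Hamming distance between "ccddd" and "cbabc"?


Comparing "ccddd" and "cbabc" position by position:
  Position 0: 'c' vs 'c' => same
  Position 1: 'c' vs 'b' => differ
  Position 2: 'd' vs 'a' => differ
  Position 3: 'd' vs 'b' => differ
  Position 4: 'd' vs 'c' => differ
Total differences (Hamming distance): 4

4


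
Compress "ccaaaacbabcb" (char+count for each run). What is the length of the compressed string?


Input: ccaaaacbabcb
Runs:
  'c' x 2 => "c2"
  'a' x 4 => "a4"
  'c' x 1 => "c1"
  'b' x 1 => "b1"
  'a' x 1 => "a1"
  'b' x 1 => "b1"
  'c' x 1 => "c1"
  'b' x 1 => "b1"
Compressed: "c2a4c1b1a1b1c1b1"
Compressed length: 16

16


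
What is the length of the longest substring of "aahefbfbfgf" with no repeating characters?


Input: "aahefbfbfgf"
Sliding window (track last position of each char):
  Position 0 ('a'): window [0,0] length 1 -- new best
  Position 1 ('a'): repeat (last at 0), move window start to 1
  Position 1 ('a'): window [1,1] length 1
  Position 2 ('h'): window [1,2] length 2 -- new best
  Position 3 ('e'): window [1,3] length 3 -- new best
  Position 4 ('f'): window [1,4] length 4 -- new best
  Position 5 ('b'): window [1,5] length 5 -- new best
  Position 6 ('f'): repeat (last at 4), move window start to 5
  Position 6 ('f'): window [5,6] length 2
  Position 7 ('b'): repeat (last at 5), move window start to 6
  Position 7 ('b'): window [6,7] length 2
  Position 8 ('f'): repeat (last at 6), move window start to 7
  Position 8 ('f'): window [7,8] length 2
  Position 9 ('g'): window [7,9] length 3
  Position 10 ('f'): repeat (last at 8), move window start to 9
  Position 10 ('f'): window [9,10] length 2
Longest substring with no repeats: "ahefb" with length 5

5


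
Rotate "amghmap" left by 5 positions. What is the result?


Input: "amghmap", rotate left by 5
First 5 characters: "amghm"
Remaining characters: "ap"
Concatenate remaining + first: "ap" + "amghm" = "apamghm"

apamghm


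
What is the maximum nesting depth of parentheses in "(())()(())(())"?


Input: "(())()(())(())"
Tracking depth:
  Position 0 '(': depth becomes 1
  Position 1 '(': depth becomes 2
  Position 2 ')': depth becomes 1
  Position 3 ')': depth becomes 0
  Position 4 '(': depth becomes 1
  Position 5 ')': depth becomes 0
  Position 6 '(': depth becomes 1
  Position 7 '(': depth becomes 2
  Position 8 ')': depth becomes 1
  Position 9 ')': depth becomes 0
  Position 10 '(': depth becomes 1
  Position 11 '(': depth becomes 2
  Position 12 ')': depth becomes 1
  Position 13 ')': depth becomes 0
Maximum depth reached: 2

2


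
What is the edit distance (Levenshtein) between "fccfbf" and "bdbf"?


Computing edit distance: "fccfbf" -> "bdbf"
DP table:
           b    d    b    f
      0    1    2    3    4
  f   1    1    2    3    3
  c   2    2    2    3    4
  c   3    3    3    3    4
  f   4    4    4    4    3
  b   5    4    5    4    4
  f   6    5    5    5    4
Edit distance = dp[6][4] = 4

4


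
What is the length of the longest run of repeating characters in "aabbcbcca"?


Input: "aabbcbcca"
Scanning for longest run:
  Position 1 ('a'): continues run of 'a', length=2
  Position 2 ('b'): new char, reset run to 1
  Position 3 ('b'): continues run of 'b', length=2
  Position 4 ('c'): new char, reset run to 1
  Position 5 ('b'): new char, reset run to 1
  Position 6 ('c'): new char, reset run to 1
  Position 7 ('c'): continues run of 'c', length=2
  Position 8 ('a'): new char, reset run to 1
Longest run: 'a' with length 2

2


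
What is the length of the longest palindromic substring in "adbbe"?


Input: "adbbe"
Checking substrings for palindromes:
  [2:4] "bb" (len 2) => palindrome
Longest palindromic substring: "bb" with length 2

2


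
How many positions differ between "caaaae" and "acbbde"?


Comparing "caaaae" and "acbbde" position by position:
  Position 0: 'c' vs 'a' => DIFFER
  Position 1: 'a' vs 'c' => DIFFER
  Position 2: 'a' vs 'b' => DIFFER
  Position 3: 'a' vs 'b' => DIFFER
  Position 4: 'a' vs 'd' => DIFFER
  Position 5: 'e' vs 'e' => same
Positions that differ: 5

5


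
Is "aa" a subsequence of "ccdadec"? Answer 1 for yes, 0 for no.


Check if "aa" is a subsequence of "ccdadec"
Greedy scan:
  Position 0 ('c'): no match needed
  Position 1 ('c'): no match needed
  Position 2 ('d'): no match needed
  Position 3 ('a'): matches sub[0] = 'a'
  Position 4 ('d'): no match needed
  Position 5 ('e'): no match needed
  Position 6 ('c'): no match needed
Only matched 1/2 characters => not a subsequence

0


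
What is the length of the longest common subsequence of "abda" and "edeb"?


LCS of "abda" and "edeb"
DP table:
           e    d    e    b
      0    0    0    0    0
  a   0    0    0    0    0
  b   0    0    0    0    1
  d   0    0    1    1    1
  a   0    0    1    1    1
LCS length = dp[4][4] = 1

1


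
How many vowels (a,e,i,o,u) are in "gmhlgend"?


Input: gmhlgend
Checking each character:
  'g' at position 0: consonant
  'm' at position 1: consonant
  'h' at position 2: consonant
  'l' at position 3: consonant
  'g' at position 4: consonant
  'e' at position 5: vowel (running total: 1)
  'n' at position 6: consonant
  'd' at position 7: consonant
Total vowels: 1

1


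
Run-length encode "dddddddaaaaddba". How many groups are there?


Input: dddddddaaaaddba
Scanning for consecutive runs:
  Group 1: 'd' x 7 (positions 0-6)
  Group 2: 'a' x 4 (positions 7-10)
  Group 3: 'd' x 2 (positions 11-12)
  Group 4: 'b' x 1 (positions 13-13)
  Group 5: 'a' x 1 (positions 14-14)
Total groups: 5

5


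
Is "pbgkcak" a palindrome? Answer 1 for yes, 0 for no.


Input: pbgkcak
Reversed: kackgbp
  Compare pos 0 ('p') with pos 6 ('k'): MISMATCH
  Compare pos 1 ('b') with pos 5 ('a'): MISMATCH
  Compare pos 2 ('g') with pos 4 ('c'): MISMATCH
Result: not a palindrome

0


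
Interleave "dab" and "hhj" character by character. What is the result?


Interleaving "dab" and "hhj":
  Position 0: 'd' from first, 'h' from second => "dh"
  Position 1: 'a' from first, 'h' from second => "ah"
  Position 2: 'b' from first, 'j' from second => "bj"
Result: dhahbj

dhahbj


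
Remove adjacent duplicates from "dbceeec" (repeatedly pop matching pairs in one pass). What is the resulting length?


Input: dbceeec
Stack-based adjacent duplicate removal:
  Read 'd': push. Stack: d
  Read 'b': push. Stack: db
  Read 'c': push. Stack: dbc
  Read 'e': push. Stack: dbce
  Read 'e': matches stack top 'e' => pop. Stack: dbc
  Read 'e': push. Stack: dbce
  Read 'c': push. Stack: dbcec
Final stack: "dbcec" (length 5)

5


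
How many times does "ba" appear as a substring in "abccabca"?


Searching for "ba" in "abccabca"
Scanning each position:
  Position 0: "ab" => no
  Position 1: "bc" => no
  Position 2: "cc" => no
  Position 3: "ca" => no
  Position 4: "ab" => no
  Position 5: "bc" => no
  Position 6: "ca" => no
Total occurrences: 0

0


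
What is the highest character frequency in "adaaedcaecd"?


Input: adaaedcaecd
Character counts:
  'a': 4
  'c': 2
  'd': 3
  'e': 2
Maximum frequency: 4

4


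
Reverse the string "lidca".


Input: lidca
Reading characters right to left:
  Position 4: 'a'
  Position 3: 'c'
  Position 2: 'd'
  Position 1: 'i'
  Position 0: 'l'
Reversed: acdil

acdil


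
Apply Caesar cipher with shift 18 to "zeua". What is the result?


Caesar cipher: shift "zeua" by 18
  'z' (pos 25) + 18 = pos 17 = 'r'
  'e' (pos 4) + 18 = pos 22 = 'w'
  'u' (pos 20) + 18 = pos 12 = 'm'
  'a' (pos 0) + 18 = pos 18 = 's'
Result: rwms

rwms


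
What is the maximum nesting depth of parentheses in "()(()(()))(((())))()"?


Input: "()(()(()))(((())))()"
Tracking depth:
  Position 0 '(': depth becomes 1
  Position 1 ')': depth becomes 0
  Position 2 '(': depth becomes 1
  Position 3 '(': depth becomes 2
  Position 4 ')': depth becomes 1
  Position 5 '(': depth becomes 2
  Position 6 '(': depth becomes 3
  Position 7 ')': depth becomes 2
  Position 8 ')': depth becomes 1
  Position 9 ')': depth becomes 0
  Position 10 '(': depth becomes 1
  Position 11 '(': depth becomes 2
  Position 12 '(': depth becomes 3
  Position 13 '(': depth becomes 4
  Position 14 ')': depth becomes 3
  Position 15 ')': depth becomes 2
  Position 16 ')': depth becomes 1
  Position 17 ')': depth becomes 0
  Position 18 '(': depth becomes 1
  Position 19 ')': depth becomes 0
Maximum depth reached: 4

4


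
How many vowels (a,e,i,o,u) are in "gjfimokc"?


Input: gjfimokc
Checking each character:
  'g' at position 0: consonant
  'j' at position 1: consonant
  'f' at position 2: consonant
  'i' at position 3: vowel (running total: 1)
  'm' at position 4: consonant
  'o' at position 5: vowel (running total: 2)
  'k' at position 6: consonant
  'c' at position 7: consonant
Total vowels: 2

2


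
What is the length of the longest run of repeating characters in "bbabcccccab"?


Input: "bbabcccccab"
Scanning for longest run:
  Position 1 ('b'): continues run of 'b', length=2
  Position 2 ('a'): new char, reset run to 1
  Position 3 ('b'): new char, reset run to 1
  Position 4 ('c'): new char, reset run to 1
  Position 5 ('c'): continues run of 'c', length=2
  Position 6 ('c'): continues run of 'c', length=3
  Position 7 ('c'): continues run of 'c', length=4
  Position 8 ('c'): continues run of 'c', length=5
  Position 9 ('a'): new char, reset run to 1
  Position 10 ('b'): new char, reset run to 1
Longest run: 'c' with length 5

5


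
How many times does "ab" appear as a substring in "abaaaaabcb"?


Searching for "ab" in "abaaaaabcb"
Scanning each position:
  Position 0: "ab" => MATCH
  Position 1: "ba" => no
  Position 2: "aa" => no
  Position 3: "aa" => no
  Position 4: "aa" => no
  Position 5: "aa" => no
  Position 6: "ab" => MATCH
  Position 7: "bc" => no
  Position 8: "cb" => no
Total occurrences: 2

2


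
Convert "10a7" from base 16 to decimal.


Input: "10a7" in base 16
Positional expansion:
  Digit '1' (value 1) x 16^3 = 4096
  Digit '0' (value 0) x 16^2 = 0
  Digit 'a' (value 10) x 16^1 = 160
  Digit '7' (value 7) x 16^0 = 7
Sum = 4263

4263


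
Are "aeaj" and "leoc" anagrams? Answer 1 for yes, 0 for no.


Strings: "aeaj", "leoc"
Sorted first:  aaej
Sorted second: celo
Differ at position 0: 'a' vs 'c' => not anagrams

0


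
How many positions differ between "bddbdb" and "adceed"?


Comparing "bddbdb" and "adceed" position by position:
  Position 0: 'b' vs 'a' => DIFFER
  Position 1: 'd' vs 'd' => same
  Position 2: 'd' vs 'c' => DIFFER
  Position 3: 'b' vs 'e' => DIFFER
  Position 4: 'd' vs 'e' => DIFFER
  Position 5: 'b' vs 'd' => DIFFER
Positions that differ: 5

5


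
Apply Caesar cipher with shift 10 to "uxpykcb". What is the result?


Caesar cipher: shift "uxpykcb" by 10
  'u' (pos 20) + 10 = pos 4 = 'e'
  'x' (pos 23) + 10 = pos 7 = 'h'
  'p' (pos 15) + 10 = pos 25 = 'z'
  'y' (pos 24) + 10 = pos 8 = 'i'
  'k' (pos 10) + 10 = pos 20 = 'u'
  'c' (pos 2) + 10 = pos 12 = 'm'
  'b' (pos 1) + 10 = pos 11 = 'l'
Result: ehziuml

ehziuml


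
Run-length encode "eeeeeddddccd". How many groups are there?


Input: eeeeeddddccd
Scanning for consecutive runs:
  Group 1: 'e' x 5 (positions 0-4)
  Group 2: 'd' x 4 (positions 5-8)
  Group 3: 'c' x 2 (positions 9-10)
  Group 4: 'd' x 1 (positions 11-11)
Total groups: 4

4
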